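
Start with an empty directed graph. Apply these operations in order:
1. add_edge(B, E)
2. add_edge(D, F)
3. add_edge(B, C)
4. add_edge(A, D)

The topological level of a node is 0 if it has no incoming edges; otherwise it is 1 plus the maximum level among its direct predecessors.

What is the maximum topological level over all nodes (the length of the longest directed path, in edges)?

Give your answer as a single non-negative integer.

Op 1: add_edge(B, E). Edges now: 1
Op 2: add_edge(D, F). Edges now: 2
Op 3: add_edge(B, C). Edges now: 3
Op 4: add_edge(A, D). Edges now: 4
Compute levels (Kahn BFS):
  sources (in-degree 0): A, B
  process A: level=0
    A->D: in-degree(D)=0, level(D)=1, enqueue
  process B: level=0
    B->C: in-degree(C)=0, level(C)=1, enqueue
    B->E: in-degree(E)=0, level(E)=1, enqueue
  process D: level=1
    D->F: in-degree(F)=0, level(F)=2, enqueue
  process C: level=1
  process E: level=1
  process F: level=2
All levels: A:0, B:0, C:1, D:1, E:1, F:2
max level = 2

Answer: 2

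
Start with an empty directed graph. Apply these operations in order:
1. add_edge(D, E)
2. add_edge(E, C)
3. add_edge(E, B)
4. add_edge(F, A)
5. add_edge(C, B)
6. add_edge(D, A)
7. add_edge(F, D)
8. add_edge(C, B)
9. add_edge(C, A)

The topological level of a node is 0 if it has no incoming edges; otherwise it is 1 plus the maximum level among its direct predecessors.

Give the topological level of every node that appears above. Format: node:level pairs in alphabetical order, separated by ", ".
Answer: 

Op 1: add_edge(D, E). Edges now: 1
Op 2: add_edge(E, C). Edges now: 2
Op 3: add_edge(E, B). Edges now: 3
Op 4: add_edge(F, A). Edges now: 4
Op 5: add_edge(C, B). Edges now: 5
Op 6: add_edge(D, A). Edges now: 6
Op 7: add_edge(F, D). Edges now: 7
Op 8: add_edge(C, B) (duplicate, no change). Edges now: 7
Op 9: add_edge(C, A). Edges now: 8
Compute levels (Kahn BFS):
  sources (in-degree 0): F
  process F: level=0
    F->A: in-degree(A)=2, level(A)>=1
    F->D: in-degree(D)=0, level(D)=1, enqueue
  process D: level=1
    D->A: in-degree(A)=1, level(A)>=2
    D->E: in-degree(E)=0, level(E)=2, enqueue
  process E: level=2
    E->B: in-degree(B)=1, level(B)>=3
    E->C: in-degree(C)=0, level(C)=3, enqueue
  process C: level=3
    C->A: in-degree(A)=0, level(A)=4, enqueue
    C->B: in-degree(B)=0, level(B)=4, enqueue
  process A: level=4
  process B: level=4
All levels: A:4, B:4, C:3, D:1, E:2, F:0

Answer: A:4, B:4, C:3, D:1, E:2, F:0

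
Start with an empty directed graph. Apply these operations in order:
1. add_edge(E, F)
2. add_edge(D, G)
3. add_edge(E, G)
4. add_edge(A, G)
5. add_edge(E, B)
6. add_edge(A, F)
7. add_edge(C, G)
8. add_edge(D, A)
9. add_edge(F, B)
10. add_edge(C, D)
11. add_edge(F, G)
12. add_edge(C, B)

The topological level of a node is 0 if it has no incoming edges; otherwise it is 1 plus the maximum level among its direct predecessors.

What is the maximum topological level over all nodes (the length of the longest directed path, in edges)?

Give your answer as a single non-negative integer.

Op 1: add_edge(E, F). Edges now: 1
Op 2: add_edge(D, G). Edges now: 2
Op 3: add_edge(E, G). Edges now: 3
Op 4: add_edge(A, G). Edges now: 4
Op 5: add_edge(E, B). Edges now: 5
Op 6: add_edge(A, F). Edges now: 6
Op 7: add_edge(C, G). Edges now: 7
Op 8: add_edge(D, A). Edges now: 8
Op 9: add_edge(F, B). Edges now: 9
Op 10: add_edge(C, D). Edges now: 10
Op 11: add_edge(F, G). Edges now: 11
Op 12: add_edge(C, B). Edges now: 12
Compute levels (Kahn BFS):
  sources (in-degree 0): C, E
  process C: level=0
    C->B: in-degree(B)=2, level(B)>=1
    C->D: in-degree(D)=0, level(D)=1, enqueue
    C->G: in-degree(G)=4, level(G)>=1
  process E: level=0
    E->B: in-degree(B)=1, level(B)>=1
    E->F: in-degree(F)=1, level(F)>=1
    E->G: in-degree(G)=3, level(G)>=1
  process D: level=1
    D->A: in-degree(A)=0, level(A)=2, enqueue
    D->G: in-degree(G)=2, level(G)>=2
  process A: level=2
    A->F: in-degree(F)=0, level(F)=3, enqueue
    A->G: in-degree(G)=1, level(G)>=3
  process F: level=3
    F->B: in-degree(B)=0, level(B)=4, enqueue
    F->G: in-degree(G)=0, level(G)=4, enqueue
  process B: level=4
  process G: level=4
All levels: A:2, B:4, C:0, D:1, E:0, F:3, G:4
max level = 4

Answer: 4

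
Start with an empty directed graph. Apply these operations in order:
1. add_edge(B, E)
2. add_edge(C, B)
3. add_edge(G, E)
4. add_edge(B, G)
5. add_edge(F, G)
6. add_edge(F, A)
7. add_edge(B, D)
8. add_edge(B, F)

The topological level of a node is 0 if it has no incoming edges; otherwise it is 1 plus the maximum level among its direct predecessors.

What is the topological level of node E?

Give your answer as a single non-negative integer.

Op 1: add_edge(B, E). Edges now: 1
Op 2: add_edge(C, B). Edges now: 2
Op 3: add_edge(G, E). Edges now: 3
Op 4: add_edge(B, G). Edges now: 4
Op 5: add_edge(F, G). Edges now: 5
Op 6: add_edge(F, A). Edges now: 6
Op 7: add_edge(B, D). Edges now: 7
Op 8: add_edge(B, F). Edges now: 8
Compute levels (Kahn BFS):
  sources (in-degree 0): C
  process C: level=0
    C->B: in-degree(B)=0, level(B)=1, enqueue
  process B: level=1
    B->D: in-degree(D)=0, level(D)=2, enqueue
    B->E: in-degree(E)=1, level(E)>=2
    B->F: in-degree(F)=0, level(F)=2, enqueue
    B->G: in-degree(G)=1, level(G)>=2
  process D: level=2
  process F: level=2
    F->A: in-degree(A)=0, level(A)=3, enqueue
    F->G: in-degree(G)=0, level(G)=3, enqueue
  process A: level=3
  process G: level=3
    G->E: in-degree(E)=0, level(E)=4, enqueue
  process E: level=4
All levels: A:3, B:1, C:0, D:2, E:4, F:2, G:3
level(E) = 4

Answer: 4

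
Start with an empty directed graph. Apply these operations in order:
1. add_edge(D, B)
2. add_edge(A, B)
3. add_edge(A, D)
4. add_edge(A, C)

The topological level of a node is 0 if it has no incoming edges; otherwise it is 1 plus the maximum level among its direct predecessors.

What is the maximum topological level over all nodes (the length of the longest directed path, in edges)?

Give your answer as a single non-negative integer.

Op 1: add_edge(D, B). Edges now: 1
Op 2: add_edge(A, B). Edges now: 2
Op 3: add_edge(A, D). Edges now: 3
Op 4: add_edge(A, C). Edges now: 4
Compute levels (Kahn BFS):
  sources (in-degree 0): A
  process A: level=0
    A->B: in-degree(B)=1, level(B)>=1
    A->C: in-degree(C)=0, level(C)=1, enqueue
    A->D: in-degree(D)=0, level(D)=1, enqueue
  process C: level=1
  process D: level=1
    D->B: in-degree(B)=0, level(B)=2, enqueue
  process B: level=2
All levels: A:0, B:2, C:1, D:1
max level = 2

Answer: 2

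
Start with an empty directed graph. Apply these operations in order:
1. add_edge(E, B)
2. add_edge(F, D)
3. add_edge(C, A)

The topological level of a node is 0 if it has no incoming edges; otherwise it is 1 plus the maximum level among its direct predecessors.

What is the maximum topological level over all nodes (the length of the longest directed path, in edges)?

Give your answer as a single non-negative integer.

Answer: 1

Derivation:
Op 1: add_edge(E, B). Edges now: 1
Op 2: add_edge(F, D). Edges now: 2
Op 3: add_edge(C, A). Edges now: 3
Compute levels (Kahn BFS):
  sources (in-degree 0): C, E, F
  process C: level=0
    C->A: in-degree(A)=0, level(A)=1, enqueue
  process E: level=0
    E->B: in-degree(B)=0, level(B)=1, enqueue
  process F: level=0
    F->D: in-degree(D)=0, level(D)=1, enqueue
  process A: level=1
  process B: level=1
  process D: level=1
All levels: A:1, B:1, C:0, D:1, E:0, F:0
max level = 1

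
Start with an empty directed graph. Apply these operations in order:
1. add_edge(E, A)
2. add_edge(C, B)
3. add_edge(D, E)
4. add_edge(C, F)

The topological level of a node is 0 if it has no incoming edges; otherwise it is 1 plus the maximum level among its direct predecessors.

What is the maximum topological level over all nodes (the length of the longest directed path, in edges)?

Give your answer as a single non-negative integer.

Answer: 2

Derivation:
Op 1: add_edge(E, A). Edges now: 1
Op 2: add_edge(C, B). Edges now: 2
Op 3: add_edge(D, E). Edges now: 3
Op 4: add_edge(C, F). Edges now: 4
Compute levels (Kahn BFS):
  sources (in-degree 0): C, D
  process C: level=0
    C->B: in-degree(B)=0, level(B)=1, enqueue
    C->F: in-degree(F)=0, level(F)=1, enqueue
  process D: level=0
    D->E: in-degree(E)=0, level(E)=1, enqueue
  process B: level=1
  process F: level=1
  process E: level=1
    E->A: in-degree(A)=0, level(A)=2, enqueue
  process A: level=2
All levels: A:2, B:1, C:0, D:0, E:1, F:1
max level = 2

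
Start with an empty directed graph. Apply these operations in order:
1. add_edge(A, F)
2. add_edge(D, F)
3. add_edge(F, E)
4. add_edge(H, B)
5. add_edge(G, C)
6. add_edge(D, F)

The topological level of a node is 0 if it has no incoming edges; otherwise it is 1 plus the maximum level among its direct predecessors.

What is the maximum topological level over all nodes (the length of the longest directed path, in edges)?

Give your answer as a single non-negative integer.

Op 1: add_edge(A, F). Edges now: 1
Op 2: add_edge(D, F). Edges now: 2
Op 3: add_edge(F, E). Edges now: 3
Op 4: add_edge(H, B). Edges now: 4
Op 5: add_edge(G, C). Edges now: 5
Op 6: add_edge(D, F) (duplicate, no change). Edges now: 5
Compute levels (Kahn BFS):
  sources (in-degree 0): A, D, G, H
  process A: level=0
    A->F: in-degree(F)=1, level(F)>=1
  process D: level=0
    D->F: in-degree(F)=0, level(F)=1, enqueue
  process G: level=0
    G->C: in-degree(C)=0, level(C)=1, enqueue
  process H: level=0
    H->B: in-degree(B)=0, level(B)=1, enqueue
  process F: level=1
    F->E: in-degree(E)=0, level(E)=2, enqueue
  process C: level=1
  process B: level=1
  process E: level=2
All levels: A:0, B:1, C:1, D:0, E:2, F:1, G:0, H:0
max level = 2

Answer: 2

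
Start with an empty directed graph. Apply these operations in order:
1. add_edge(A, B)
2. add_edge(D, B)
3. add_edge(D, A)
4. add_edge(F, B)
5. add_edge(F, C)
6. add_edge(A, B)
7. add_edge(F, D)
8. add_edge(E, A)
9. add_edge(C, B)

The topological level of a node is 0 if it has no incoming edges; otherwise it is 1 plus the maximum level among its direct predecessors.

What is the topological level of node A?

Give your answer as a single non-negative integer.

Op 1: add_edge(A, B). Edges now: 1
Op 2: add_edge(D, B). Edges now: 2
Op 3: add_edge(D, A). Edges now: 3
Op 4: add_edge(F, B). Edges now: 4
Op 5: add_edge(F, C). Edges now: 5
Op 6: add_edge(A, B) (duplicate, no change). Edges now: 5
Op 7: add_edge(F, D). Edges now: 6
Op 8: add_edge(E, A). Edges now: 7
Op 9: add_edge(C, B). Edges now: 8
Compute levels (Kahn BFS):
  sources (in-degree 0): E, F
  process E: level=0
    E->A: in-degree(A)=1, level(A)>=1
  process F: level=0
    F->B: in-degree(B)=3, level(B)>=1
    F->C: in-degree(C)=0, level(C)=1, enqueue
    F->D: in-degree(D)=0, level(D)=1, enqueue
  process C: level=1
    C->B: in-degree(B)=2, level(B)>=2
  process D: level=1
    D->A: in-degree(A)=0, level(A)=2, enqueue
    D->B: in-degree(B)=1, level(B)>=2
  process A: level=2
    A->B: in-degree(B)=0, level(B)=3, enqueue
  process B: level=3
All levels: A:2, B:3, C:1, D:1, E:0, F:0
level(A) = 2

Answer: 2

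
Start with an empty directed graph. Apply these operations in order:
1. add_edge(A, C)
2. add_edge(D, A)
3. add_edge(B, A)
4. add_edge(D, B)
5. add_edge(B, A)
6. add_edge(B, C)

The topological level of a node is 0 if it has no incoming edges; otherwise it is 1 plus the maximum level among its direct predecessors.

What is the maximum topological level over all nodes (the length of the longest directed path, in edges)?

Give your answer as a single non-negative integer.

Answer: 3

Derivation:
Op 1: add_edge(A, C). Edges now: 1
Op 2: add_edge(D, A). Edges now: 2
Op 3: add_edge(B, A). Edges now: 3
Op 4: add_edge(D, B). Edges now: 4
Op 5: add_edge(B, A) (duplicate, no change). Edges now: 4
Op 6: add_edge(B, C). Edges now: 5
Compute levels (Kahn BFS):
  sources (in-degree 0): D
  process D: level=0
    D->A: in-degree(A)=1, level(A)>=1
    D->B: in-degree(B)=0, level(B)=1, enqueue
  process B: level=1
    B->A: in-degree(A)=0, level(A)=2, enqueue
    B->C: in-degree(C)=1, level(C)>=2
  process A: level=2
    A->C: in-degree(C)=0, level(C)=3, enqueue
  process C: level=3
All levels: A:2, B:1, C:3, D:0
max level = 3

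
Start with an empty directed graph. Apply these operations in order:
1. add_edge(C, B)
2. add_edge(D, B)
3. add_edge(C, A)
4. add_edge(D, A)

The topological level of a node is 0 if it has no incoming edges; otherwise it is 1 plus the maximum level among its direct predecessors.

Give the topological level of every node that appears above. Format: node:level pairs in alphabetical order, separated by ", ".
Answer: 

Op 1: add_edge(C, B). Edges now: 1
Op 2: add_edge(D, B). Edges now: 2
Op 3: add_edge(C, A). Edges now: 3
Op 4: add_edge(D, A). Edges now: 4
Compute levels (Kahn BFS):
  sources (in-degree 0): C, D
  process C: level=0
    C->A: in-degree(A)=1, level(A)>=1
    C->B: in-degree(B)=1, level(B)>=1
  process D: level=0
    D->A: in-degree(A)=0, level(A)=1, enqueue
    D->B: in-degree(B)=0, level(B)=1, enqueue
  process A: level=1
  process B: level=1
All levels: A:1, B:1, C:0, D:0

Answer: A:1, B:1, C:0, D:0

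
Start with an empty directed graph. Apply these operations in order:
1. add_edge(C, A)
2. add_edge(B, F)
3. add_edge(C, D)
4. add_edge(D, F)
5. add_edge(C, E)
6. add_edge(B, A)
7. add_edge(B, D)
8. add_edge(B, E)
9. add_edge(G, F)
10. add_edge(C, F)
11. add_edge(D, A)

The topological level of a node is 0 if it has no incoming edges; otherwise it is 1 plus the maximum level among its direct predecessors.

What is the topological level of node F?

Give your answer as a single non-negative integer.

Op 1: add_edge(C, A). Edges now: 1
Op 2: add_edge(B, F). Edges now: 2
Op 3: add_edge(C, D). Edges now: 3
Op 4: add_edge(D, F). Edges now: 4
Op 5: add_edge(C, E). Edges now: 5
Op 6: add_edge(B, A). Edges now: 6
Op 7: add_edge(B, D). Edges now: 7
Op 8: add_edge(B, E). Edges now: 8
Op 9: add_edge(G, F). Edges now: 9
Op 10: add_edge(C, F). Edges now: 10
Op 11: add_edge(D, A). Edges now: 11
Compute levels (Kahn BFS):
  sources (in-degree 0): B, C, G
  process B: level=0
    B->A: in-degree(A)=2, level(A)>=1
    B->D: in-degree(D)=1, level(D)>=1
    B->E: in-degree(E)=1, level(E)>=1
    B->F: in-degree(F)=3, level(F)>=1
  process C: level=0
    C->A: in-degree(A)=1, level(A)>=1
    C->D: in-degree(D)=0, level(D)=1, enqueue
    C->E: in-degree(E)=0, level(E)=1, enqueue
    C->F: in-degree(F)=2, level(F)>=1
  process G: level=0
    G->F: in-degree(F)=1, level(F)>=1
  process D: level=1
    D->A: in-degree(A)=0, level(A)=2, enqueue
    D->F: in-degree(F)=0, level(F)=2, enqueue
  process E: level=1
  process A: level=2
  process F: level=2
All levels: A:2, B:0, C:0, D:1, E:1, F:2, G:0
level(F) = 2

Answer: 2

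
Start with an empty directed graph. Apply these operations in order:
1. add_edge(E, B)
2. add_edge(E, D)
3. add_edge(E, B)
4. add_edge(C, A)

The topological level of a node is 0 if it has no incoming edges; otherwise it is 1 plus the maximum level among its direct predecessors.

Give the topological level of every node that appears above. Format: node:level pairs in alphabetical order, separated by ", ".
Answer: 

Op 1: add_edge(E, B). Edges now: 1
Op 2: add_edge(E, D). Edges now: 2
Op 3: add_edge(E, B) (duplicate, no change). Edges now: 2
Op 4: add_edge(C, A). Edges now: 3
Compute levels (Kahn BFS):
  sources (in-degree 0): C, E
  process C: level=0
    C->A: in-degree(A)=0, level(A)=1, enqueue
  process E: level=0
    E->B: in-degree(B)=0, level(B)=1, enqueue
    E->D: in-degree(D)=0, level(D)=1, enqueue
  process A: level=1
  process B: level=1
  process D: level=1
All levels: A:1, B:1, C:0, D:1, E:0

Answer: A:1, B:1, C:0, D:1, E:0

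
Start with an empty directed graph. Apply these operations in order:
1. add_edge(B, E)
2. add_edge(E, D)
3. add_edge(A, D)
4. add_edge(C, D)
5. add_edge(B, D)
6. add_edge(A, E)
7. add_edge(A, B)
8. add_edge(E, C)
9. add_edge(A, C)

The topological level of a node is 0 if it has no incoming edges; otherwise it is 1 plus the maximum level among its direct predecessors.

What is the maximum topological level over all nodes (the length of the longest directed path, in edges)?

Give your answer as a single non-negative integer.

Op 1: add_edge(B, E). Edges now: 1
Op 2: add_edge(E, D). Edges now: 2
Op 3: add_edge(A, D). Edges now: 3
Op 4: add_edge(C, D). Edges now: 4
Op 5: add_edge(B, D). Edges now: 5
Op 6: add_edge(A, E). Edges now: 6
Op 7: add_edge(A, B). Edges now: 7
Op 8: add_edge(E, C). Edges now: 8
Op 9: add_edge(A, C). Edges now: 9
Compute levels (Kahn BFS):
  sources (in-degree 0): A
  process A: level=0
    A->B: in-degree(B)=0, level(B)=1, enqueue
    A->C: in-degree(C)=1, level(C)>=1
    A->D: in-degree(D)=3, level(D)>=1
    A->E: in-degree(E)=1, level(E)>=1
  process B: level=1
    B->D: in-degree(D)=2, level(D)>=2
    B->E: in-degree(E)=0, level(E)=2, enqueue
  process E: level=2
    E->C: in-degree(C)=0, level(C)=3, enqueue
    E->D: in-degree(D)=1, level(D)>=3
  process C: level=3
    C->D: in-degree(D)=0, level(D)=4, enqueue
  process D: level=4
All levels: A:0, B:1, C:3, D:4, E:2
max level = 4

Answer: 4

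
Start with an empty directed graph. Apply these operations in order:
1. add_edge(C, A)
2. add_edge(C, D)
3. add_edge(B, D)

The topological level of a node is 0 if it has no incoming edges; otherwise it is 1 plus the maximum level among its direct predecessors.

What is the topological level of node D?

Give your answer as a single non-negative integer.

Op 1: add_edge(C, A). Edges now: 1
Op 2: add_edge(C, D). Edges now: 2
Op 3: add_edge(B, D). Edges now: 3
Compute levels (Kahn BFS):
  sources (in-degree 0): B, C
  process B: level=0
    B->D: in-degree(D)=1, level(D)>=1
  process C: level=0
    C->A: in-degree(A)=0, level(A)=1, enqueue
    C->D: in-degree(D)=0, level(D)=1, enqueue
  process A: level=1
  process D: level=1
All levels: A:1, B:0, C:0, D:1
level(D) = 1

Answer: 1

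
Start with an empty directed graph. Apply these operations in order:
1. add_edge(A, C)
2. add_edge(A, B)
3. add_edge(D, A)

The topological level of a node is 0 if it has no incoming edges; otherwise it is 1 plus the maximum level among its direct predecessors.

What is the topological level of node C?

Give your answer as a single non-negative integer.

Op 1: add_edge(A, C). Edges now: 1
Op 2: add_edge(A, B). Edges now: 2
Op 3: add_edge(D, A). Edges now: 3
Compute levels (Kahn BFS):
  sources (in-degree 0): D
  process D: level=0
    D->A: in-degree(A)=0, level(A)=1, enqueue
  process A: level=1
    A->B: in-degree(B)=0, level(B)=2, enqueue
    A->C: in-degree(C)=0, level(C)=2, enqueue
  process B: level=2
  process C: level=2
All levels: A:1, B:2, C:2, D:0
level(C) = 2

Answer: 2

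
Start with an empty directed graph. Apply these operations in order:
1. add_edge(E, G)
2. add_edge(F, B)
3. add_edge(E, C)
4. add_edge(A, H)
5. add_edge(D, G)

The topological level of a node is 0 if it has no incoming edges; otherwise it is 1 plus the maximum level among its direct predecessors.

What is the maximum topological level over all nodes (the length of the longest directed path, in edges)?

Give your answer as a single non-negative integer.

Op 1: add_edge(E, G). Edges now: 1
Op 2: add_edge(F, B). Edges now: 2
Op 3: add_edge(E, C). Edges now: 3
Op 4: add_edge(A, H). Edges now: 4
Op 5: add_edge(D, G). Edges now: 5
Compute levels (Kahn BFS):
  sources (in-degree 0): A, D, E, F
  process A: level=0
    A->H: in-degree(H)=0, level(H)=1, enqueue
  process D: level=0
    D->G: in-degree(G)=1, level(G)>=1
  process E: level=0
    E->C: in-degree(C)=0, level(C)=1, enqueue
    E->G: in-degree(G)=0, level(G)=1, enqueue
  process F: level=0
    F->B: in-degree(B)=0, level(B)=1, enqueue
  process H: level=1
  process C: level=1
  process G: level=1
  process B: level=1
All levels: A:0, B:1, C:1, D:0, E:0, F:0, G:1, H:1
max level = 1

Answer: 1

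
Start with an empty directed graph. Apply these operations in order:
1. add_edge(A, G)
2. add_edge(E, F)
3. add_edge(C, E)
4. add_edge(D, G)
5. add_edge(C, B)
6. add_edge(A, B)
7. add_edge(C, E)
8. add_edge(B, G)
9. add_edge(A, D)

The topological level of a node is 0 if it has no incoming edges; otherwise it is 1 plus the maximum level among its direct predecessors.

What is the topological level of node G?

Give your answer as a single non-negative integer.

Op 1: add_edge(A, G). Edges now: 1
Op 2: add_edge(E, F). Edges now: 2
Op 3: add_edge(C, E). Edges now: 3
Op 4: add_edge(D, G). Edges now: 4
Op 5: add_edge(C, B). Edges now: 5
Op 6: add_edge(A, B). Edges now: 6
Op 7: add_edge(C, E) (duplicate, no change). Edges now: 6
Op 8: add_edge(B, G). Edges now: 7
Op 9: add_edge(A, D). Edges now: 8
Compute levels (Kahn BFS):
  sources (in-degree 0): A, C
  process A: level=0
    A->B: in-degree(B)=1, level(B)>=1
    A->D: in-degree(D)=0, level(D)=1, enqueue
    A->G: in-degree(G)=2, level(G)>=1
  process C: level=0
    C->B: in-degree(B)=0, level(B)=1, enqueue
    C->E: in-degree(E)=0, level(E)=1, enqueue
  process D: level=1
    D->G: in-degree(G)=1, level(G)>=2
  process B: level=1
    B->G: in-degree(G)=0, level(G)=2, enqueue
  process E: level=1
    E->F: in-degree(F)=0, level(F)=2, enqueue
  process G: level=2
  process F: level=2
All levels: A:0, B:1, C:0, D:1, E:1, F:2, G:2
level(G) = 2

Answer: 2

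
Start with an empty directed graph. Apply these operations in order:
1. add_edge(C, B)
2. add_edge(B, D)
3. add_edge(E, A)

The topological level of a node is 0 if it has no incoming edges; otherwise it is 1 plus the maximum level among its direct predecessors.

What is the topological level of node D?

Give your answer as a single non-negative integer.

Answer: 2

Derivation:
Op 1: add_edge(C, B). Edges now: 1
Op 2: add_edge(B, D). Edges now: 2
Op 3: add_edge(E, A). Edges now: 3
Compute levels (Kahn BFS):
  sources (in-degree 0): C, E
  process C: level=0
    C->B: in-degree(B)=0, level(B)=1, enqueue
  process E: level=0
    E->A: in-degree(A)=0, level(A)=1, enqueue
  process B: level=1
    B->D: in-degree(D)=0, level(D)=2, enqueue
  process A: level=1
  process D: level=2
All levels: A:1, B:1, C:0, D:2, E:0
level(D) = 2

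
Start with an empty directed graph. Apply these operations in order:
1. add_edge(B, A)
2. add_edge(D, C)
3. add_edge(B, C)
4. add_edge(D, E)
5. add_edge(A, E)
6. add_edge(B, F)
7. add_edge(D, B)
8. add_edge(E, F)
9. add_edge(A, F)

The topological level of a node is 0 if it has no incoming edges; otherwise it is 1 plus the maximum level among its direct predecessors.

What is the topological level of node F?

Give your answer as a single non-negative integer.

Answer: 4

Derivation:
Op 1: add_edge(B, A). Edges now: 1
Op 2: add_edge(D, C). Edges now: 2
Op 3: add_edge(B, C). Edges now: 3
Op 4: add_edge(D, E). Edges now: 4
Op 5: add_edge(A, E). Edges now: 5
Op 6: add_edge(B, F). Edges now: 6
Op 7: add_edge(D, B). Edges now: 7
Op 8: add_edge(E, F). Edges now: 8
Op 9: add_edge(A, F). Edges now: 9
Compute levels (Kahn BFS):
  sources (in-degree 0): D
  process D: level=0
    D->B: in-degree(B)=0, level(B)=1, enqueue
    D->C: in-degree(C)=1, level(C)>=1
    D->E: in-degree(E)=1, level(E)>=1
  process B: level=1
    B->A: in-degree(A)=0, level(A)=2, enqueue
    B->C: in-degree(C)=0, level(C)=2, enqueue
    B->F: in-degree(F)=2, level(F)>=2
  process A: level=2
    A->E: in-degree(E)=0, level(E)=3, enqueue
    A->F: in-degree(F)=1, level(F)>=3
  process C: level=2
  process E: level=3
    E->F: in-degree(F)=0, level(F)=4, enqueue
  process F: level=4
All levels: A:2, B:1, C:2, D:0, E:3, F:4
level(F) = 4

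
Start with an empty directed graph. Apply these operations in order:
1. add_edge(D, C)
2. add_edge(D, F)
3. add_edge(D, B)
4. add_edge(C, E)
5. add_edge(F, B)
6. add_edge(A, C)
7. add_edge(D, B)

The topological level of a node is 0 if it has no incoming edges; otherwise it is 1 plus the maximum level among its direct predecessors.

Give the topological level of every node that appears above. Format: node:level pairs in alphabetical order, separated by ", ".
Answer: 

Op 1: add_edge(D, C). Edges now: 1
Op 2: add_edge(D, F). Edges now: 2
Op 3: add_edge(D, B). Edges now: 3
Op 4: add_edge(C, E). Edges now: 4
Op 5: add_edge(F, B). Edges now: 5
Op 6: add_edge(A, C). Edges now: 6
Op 7: add_edge(D, B) (duplicate, no change). Edges now: 6
Compute levels (Kahn BFS):
  sources (in-degree 0): A, D
  process A: level=0
    A->C: in-degree(C)=1, level(C)>=1
  process D: level=0
    D->B: in-degree(B)=1, level(B)>=1
    D->C: in-degree(C)=0, level(C)=1, enqueue
    D->F: in-degree(F)=0, level(F)=1, enqueue
  process C: level=1
    C->E: in-degree(E)=0, level(E)=2, enqueue
  process F: level=1
    F->B: in-degree(B)=0, level(B)=2, enqueue
  process E: level=2
  process B: level=2
All levels: A:0, B:2, C:1, D:0, E:2, F:1

Answer: A:0, B:2, C:1, D:0, E:2, F:1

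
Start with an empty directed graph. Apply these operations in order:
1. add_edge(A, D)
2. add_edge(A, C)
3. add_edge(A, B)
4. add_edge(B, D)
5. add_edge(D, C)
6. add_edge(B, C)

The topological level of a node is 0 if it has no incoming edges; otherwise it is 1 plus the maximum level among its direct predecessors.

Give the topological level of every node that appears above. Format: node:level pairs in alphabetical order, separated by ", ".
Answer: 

Op 1: add_edge(A, D). Edges now: 1
Op 2: add_edge(A, C). Edges now: 2
Op 3: add_edge(A, B). Edges now: 3
Op 4: add_edge(B, D). Edges now: 4
Op 5: add_edge(D, C). Edges now: 5
Op 6: add_edge(B, C). Edges now: 6
Compute levels (Kahn BFS):
  sources (in-degree 0): A
  process A: level=0
    A->B: in-degree(B)=0, level(B)=1, enqueue
    A->C: in-degree(C)=2, level(C)>=1
    A->D: in-degree(D)=1, level(D)>=1
  process B: level=1
    B->C: in-degree(C)=1, level(C)>=2
    B->D: in-degree(D)=0, level(D)=2, enqueue
  process D: level=2
    D->C: in-degree(C)=0, level(C)=3, enqueue
  process C: level=3
All levels: A:0, B:1, C:3, D:2

Answer: A:0, B:1, C:3, D:2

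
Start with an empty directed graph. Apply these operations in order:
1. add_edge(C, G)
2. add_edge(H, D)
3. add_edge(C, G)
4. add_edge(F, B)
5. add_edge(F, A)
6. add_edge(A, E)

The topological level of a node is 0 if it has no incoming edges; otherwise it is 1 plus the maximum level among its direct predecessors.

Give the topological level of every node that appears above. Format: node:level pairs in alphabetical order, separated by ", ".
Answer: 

Op 1: add_edge(C, G). Edges now: 1
Op 2: add_edge(H, D). Edges now: 2
Op 3: add_edge(C, G) (duplicate, no change). Edges now: 2
Op 4: add_edge(F, B). Edges now: 3
Op 5: add_edge(F, A). Edges now: 4
Op 6: add_edge(A, E). Edges now: 5
Compute levels (Kahn BFS):
  sources (in-degree 0): C, F, H
  process C: level=0
    C->G: in-degree(G)=0, level(G)=1, enqueue
  process F: level=0
    F->A: in-degree(A)=0, level(A)=1, enqueue
    F->B: in-degree(B)=0, level(B)=1, enqueue
  process H: level=0
    H->D: in-degree(D)=0, level(D)=1, enqueue
  process G: level=1
  process A: level=1
    A->E: in-degree(E)=0, level(E)=2, enqueue
  process B: level=1
  process D: level=1
  process E: level=2
All levels: A:1, B:1, C:0, D:1, E:2, F:0, G:1, H:0

Answer: A:1, B:1, C:0, D:1, E:2, F:0, G:1, H:0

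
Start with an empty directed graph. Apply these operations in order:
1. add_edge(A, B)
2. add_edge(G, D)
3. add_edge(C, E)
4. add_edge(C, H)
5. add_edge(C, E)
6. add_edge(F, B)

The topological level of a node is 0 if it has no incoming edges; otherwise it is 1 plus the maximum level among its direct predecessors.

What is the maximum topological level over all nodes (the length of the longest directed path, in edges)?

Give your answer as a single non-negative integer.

Op 1: add_edge(A, B). Edges now: 1
Op 2: add_edge(G, D). Edges now: 2
Op 3: add_edge(C, E). Edges now: 3
Op 4: add_edge(C, H). Edges now: 4
Op 5: add_edge(C, E) (duplicate, no change). Edges now: 4
Op 6: add_edge(F, B). Edges now: 5
Compute levels (Kahn BFS):
  sources (in-degree 0): A, C, F, G
  process A: level=0
    A->B: in-degree(B)=1, level(B)>=1
  process C: level=0
    C->E: in-degree(E)=0, level(E)=1, enqueue
    C->H: in-degree(H)=0, level(H)=1, enqueue
  process F: level=0
    F->B: in-degree(B)=0, level(B)=1, enqueue
  process G: level=0
    G->D: in-degree(D)=0, level(D)=1, enqueue
  process E: level=1
  process H: level=1
  process B: level=1
  process D: level=1
All levels: A:0, B:1, C:0, D:1, E:1, F:0, G:0, H:1
max level = 1

Answer: 1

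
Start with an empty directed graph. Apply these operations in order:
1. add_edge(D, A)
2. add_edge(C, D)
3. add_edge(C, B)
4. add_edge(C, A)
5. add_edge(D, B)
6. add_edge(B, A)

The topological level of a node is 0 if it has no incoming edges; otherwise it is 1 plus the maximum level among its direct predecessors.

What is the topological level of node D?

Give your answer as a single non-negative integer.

Op 1: add_edge(D, A). Edges now: 1
Op 2: add_edge(C, D). Edges now: 2
Op 3: add_edge(C, B). Edges now: 3
Op 4: add_edge(C, A). Edges now: 4
Op 5: add_edge(D, B). Edges now: 5
Op 6: add_edge(B, A). Edges now: 6
Compute levels (Kahn BFS):
  sources (in-degree 0): C
  process C: level=0
    C->A: in-degree(A)=2, level(A)>=1
    C->B: in-degree(B)=1, level(B)>=1
    C->D: in-degree(D)=0, level(D)=1, enqueue
  process D: level=1
    D->A: in-degree(A)=1, level(A)>=2
    D->B: in-degree(B)=0, level(B)=2, enqueue
  process B: level=2
    B->A: in-degree(A)=0, level(A)=3, enqueue
  process A: level=3
All levels: A:3, B:2, C:0, D:1
level(D) = 1

Answer: 1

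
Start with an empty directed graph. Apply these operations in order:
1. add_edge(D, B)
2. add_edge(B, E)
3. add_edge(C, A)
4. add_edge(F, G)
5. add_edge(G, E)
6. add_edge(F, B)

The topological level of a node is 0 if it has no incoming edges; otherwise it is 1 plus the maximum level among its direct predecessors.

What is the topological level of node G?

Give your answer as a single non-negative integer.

Answer: 1

Derivation:
Op 1: add_edge(D, B). Edges now: 1
Op 2: add_edge(B, E). Edges now: 2
Op 3: add_edge(C, A). Edges now: 3
Op 4: add_edge(F, G). Edges now: 4
Op 5: add_edge(G, E). Edges now: 5
Op 6: add_edge(F, B). Edges now: 6
Compute levels (Kahn BFS):
  sources (in-degree 0): C, D, F
  process C: level=0
    C->A: in-degree(A)=0, level(A)=1, enqueue
  process D: level=0
    D->B: in-degree(B)=1, level(B)>=1
  process F: level=0
    F->B: in-degree(B)=0, level(B)=1, enqueue
    F->G: in-degree(G)=0, level(G)=1, enqueue
  process A: level=1
  process B: level=1
    B->E: in-degree(E)=1, level(E)>=2
  process G: level=1
    G->E: in-degree(E)=0, level(E)=2, enqueue
  process E: level=2
All levels: A:1, B:1, C:0, D:0, E:2, F:0, G:1
level(G) = 1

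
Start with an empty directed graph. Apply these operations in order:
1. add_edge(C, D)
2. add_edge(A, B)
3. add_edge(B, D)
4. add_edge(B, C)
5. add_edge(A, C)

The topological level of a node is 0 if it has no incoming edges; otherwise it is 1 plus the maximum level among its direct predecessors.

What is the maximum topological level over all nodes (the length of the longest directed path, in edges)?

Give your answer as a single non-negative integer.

Op 1: add_edge(C, D). Edges now: 1
Op 2: add_edge(A, B). Edges now: 2
Op 3: add_edge(B, D). Edges now: 3
Op 4: add_edge(B, C). Edges now: 4
Op 5: add_edge(A, C). Edges now: 5
Compute levels (Kahn BFS):
  sources (in-degree 0): A
  process A: level=0
    A->B: in-degree(B)=0, level(B)=1, enqueue
    A->C: in-degree(C)=1, level(C)>=1
  process B: level=1
    B->C: in-degree(C)=0, level(C)=2, enqueue
    B->D: in-degree(D)=1, level(D)>=2
  process C: level=2
    C->D: in-degree(D)=0, level(D)=3, enqueue
  process D: level=3
All levels: A:0, B:1, C:2, D:3
max level = 3

Answer: 3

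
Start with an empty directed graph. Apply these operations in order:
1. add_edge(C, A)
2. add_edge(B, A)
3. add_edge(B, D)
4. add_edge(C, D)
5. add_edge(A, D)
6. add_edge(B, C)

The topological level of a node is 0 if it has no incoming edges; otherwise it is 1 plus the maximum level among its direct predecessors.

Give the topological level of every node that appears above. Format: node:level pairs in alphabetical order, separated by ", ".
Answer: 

Op 1: add_edge(C, A). Edges now: 1
Op 2: add_edge(B, A). Edges now: 2
Op 3: add_edge(B, D). Edges now: 3
Op 4: add_edge(C, D). Edges now: 4
Op 5: add_edge(A, D). Edges now: 5
Op 6: add_edge(B, C). Edges now: 6
Compute levels (Kahn BFS):
  sources (in-degree 0): B
  process B: level=0
    B->A: in-degree(A)=1, level(A)>=1
    B->C: in-degree(C)=0, level(C)=1, enqueue
    B->D: in-degree(D)=2, level(D)>=1
  process C: level=1
    C->A: in-degree(A)=0, level(A)=2, enqueue
    C->D: in-degree(D)=1, level(D)>=2
  process A: level=2
    A->D: in-degree(D)=0, level(D)=3, enqueue
  process D: level=3
All levels: A:2, B:0, C:1, D:3

Answer: A:2, B:0, C:1, D:3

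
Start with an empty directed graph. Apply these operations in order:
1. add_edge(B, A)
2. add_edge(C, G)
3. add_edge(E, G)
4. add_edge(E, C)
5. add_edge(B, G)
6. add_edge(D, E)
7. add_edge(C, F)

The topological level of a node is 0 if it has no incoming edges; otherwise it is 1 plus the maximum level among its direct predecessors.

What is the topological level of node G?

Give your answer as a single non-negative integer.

Answer: 3

Derivation:
Op 1: add_edge(B, A). Edges now: 1
Op 2: add_edge(C, G). Edges now: 2
Op 3: add_edge(E, G). Edges now: 3
Op 4: add_edge(E, C). Edges now: 4
Op 5: add_edge(B, G). Edges now: 5
Op 6: add_edge(D, E). Edges now: 6
Op 7: add_edge(C, F). Edges now: 7
Compute levels (Kahn BFS):
  sources (in-degree 0): B, D
  process B: level=0
    B->A: in-degree(A)=0, level(A)=1, enqueue
    B->G: in-degree(G)=2, level(G)>=1
  process D: level=0
    D->E: in-degree(E)=0, level(E)=1, enqueue
  process A: level=1
  process E: level=1
    E->C: in-degree(C)=0, level(C)=2, enqueue
    E->G: in-degree(G)=1, level(G)>=2
  process C: level=2
    C->F: in-degree(F)=0, level(F)=3, enqueue
    C->G: in-degree(G)=0, level(G)=3, enqueue
  process F: level=3
  process G: level=3
All levels: A:1, B:0, C:2, D:0, E:1, F:3, G:3
level(G) = 3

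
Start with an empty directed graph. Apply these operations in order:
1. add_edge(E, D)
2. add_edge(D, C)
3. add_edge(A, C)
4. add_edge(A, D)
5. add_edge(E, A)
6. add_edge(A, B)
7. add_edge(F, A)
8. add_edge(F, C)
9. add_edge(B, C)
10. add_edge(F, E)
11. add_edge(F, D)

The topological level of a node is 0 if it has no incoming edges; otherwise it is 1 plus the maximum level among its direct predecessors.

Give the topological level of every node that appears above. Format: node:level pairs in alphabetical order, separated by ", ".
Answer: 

Op 1: add_edge(E, D). Edges now: 1
Op 2: add_edge(D, C). Edges now: 2
Op 3: add_edge(A, C). Edges now: 3
Op 4: add_edge(A, D). Edges now: 4
Op 5: add_edge(E, A). Edges now: 5
Op 6: add_edge(A, B). Edges now: 6
Op 7: add_edge(F, A). Edges now: 7
Op 8: add_edge(F, C). Edges now: 8
Op 9: add_edge(B, C). Edges now: 9
Op 10: add_edge(F, E). Edges now: 10
Op 11: add_edge(F, D). Edges now: 11
Compute levels (Kahn BFS):
  sources (in-degree 0): F
  process F: level=0
    F->A: in-degree(A)=1, level(A)>=1
    F->C: in-degree(C)=3, level(C)>=1
    F->D: in-degree(D)=2, level(D)>=1
    F->E: in-degree(E)=0, level(E)=1, enqueue
  process E: level=1
    E->A: in-degree(A)=0, level(A)=2, enqueue
    E->D: in-degree(D)=1, level(D)>=2
  process A: level=2
    A->B: in-degree(B)=0, level(B)=3, enqueue
    A->C: in-degree(C)=2, level(C)>=3
    A->D: in-degree(D)=0, level(D)=3, enqueue
  process B: level=3
    B->C: in-degree(C)=1, level(C)>=4
  process D: level=3
    D->C: in-degree(C)=0, level(C)=4, enqueue
  process C: level=4
All levels: A:2, B:3, C:4, D:3, E:1, F:0

Answer: A:2, B:3, C:4, D:3, E:1, F:0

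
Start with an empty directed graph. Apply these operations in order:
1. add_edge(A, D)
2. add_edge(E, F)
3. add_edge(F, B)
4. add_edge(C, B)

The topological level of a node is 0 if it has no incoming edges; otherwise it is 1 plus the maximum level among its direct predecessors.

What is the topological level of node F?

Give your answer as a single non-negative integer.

Answer: 1

Derivation:
Op 1: add_edge(A, D). Edges now: 1
Op 2: add_edge(E, F). Edges now: 2
Op 3: add_edge(F, B). Edges now: 3
Op 4: add_edge(C, B). Edges now: 4
Compute levels (Kahn BFS):
  sources (in-degree 0): A, C, E
  process A: level=0
    A->D: in-degree(D)=0, level(D)=1, enqueue
  process C: level=0
    C->B: in-degree(B)=1, level(B)>=1
  process E: level=0
    E->F: in-degree(F)=0, level(F)=1, enqueue
  process D: level=1
  process F: level=1
    F->B: in-degree(B)=0, level(B)=2, enqueue
  process B: level=2
All levels: A:0, B:2, C:0, D:1, E:0, F:1
level(F) = 1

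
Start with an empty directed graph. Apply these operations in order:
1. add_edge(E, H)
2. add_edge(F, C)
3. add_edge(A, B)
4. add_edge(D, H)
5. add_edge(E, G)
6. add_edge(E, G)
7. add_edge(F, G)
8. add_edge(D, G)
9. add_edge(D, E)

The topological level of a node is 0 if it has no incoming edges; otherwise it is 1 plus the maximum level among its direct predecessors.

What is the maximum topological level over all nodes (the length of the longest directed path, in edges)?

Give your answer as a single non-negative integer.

Answer: 2

Derivation:
Op 1: add_edge(E, H). Edges now: 1
Op 2: add_edge(F, C). Edges now: 2
Op 3: add_edge(A, B). Edges now: 3
Op 4: add_edge(D, H). Edges now: 4
Op 5: add_edge(E, G). Edges now: 5
Op 6: add_edge(E, G) (duplicate, no change). Edges now: 5
Op 7: add_edge(F, G). Edges now: 6
Op 8: add_edge(D, G). Edges now: 7
Op 9: add_edge(D, E). Edges now: 8
Compute levels (Kahn BFS):
  sources (in-degree 0): A, D, F
  process A: level=0
    A->B: in-degree(B)=0, level(B)=1, enqueue
  process D: level=0
    D->E: in-degree(E)=0, level(E)=1, enqueue
    D->G: in-degree(G)=2, level(G)>=1
    D->H: in-degree(H)=1, level(H)>=1
  process F: level=0
    F->C: in-degree(C)=0, level(C)=1, enqueue
    F->G: in-degree(G)=1, level(G)>=1
  process B: level=1
  process E: level=1
    E->G: in-degree(G)=0, level(G)=2, enqueue
    E->H: in-degree(H)=0, level(H)=2, enqueue
  process C: level=1
  process G: level=2
  process H: level=2
All levels: A:0, B:1, C:1, D:0, E:1, F:0, G:2, H:2
max level = 2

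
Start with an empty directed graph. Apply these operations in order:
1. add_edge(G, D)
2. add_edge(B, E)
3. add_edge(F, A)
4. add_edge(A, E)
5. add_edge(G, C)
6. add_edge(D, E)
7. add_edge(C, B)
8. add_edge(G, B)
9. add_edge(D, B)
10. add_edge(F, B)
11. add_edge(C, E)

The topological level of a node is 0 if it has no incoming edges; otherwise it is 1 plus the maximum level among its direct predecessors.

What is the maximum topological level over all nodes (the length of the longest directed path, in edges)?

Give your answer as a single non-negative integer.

Answer: 3

Derivation:
Op 1: add_edge(G, D). Edges now: 1
Op 2: add_edge(B, E). Edges now: 2
Op 3: add_edge(F, A). Edges now: 3
Op 4: add_edge(A, E). Edges now: 4
Op 5: add_edge(G, C). Edges now: 5
Op 6: add_edge(D, E). Edges now: 6
Op 7: add_edge(C, B). Edges now: 7
Op 8: add_edge(G, B). Edges now: 8
Op 9: add_edge(D, B). Edges now: 9
Op 10: add_edge(F, B). Edges now: 10
Op 11: add_edge(C, E). Edges now: 11
Compute levels (Kahn BFS):
  sources (in-degree 0): F, G
  process F: level=0
    F->A: in-degree(A)=0, level(A)=1, enqueue
    F->B: in-degree(B)=3, level(B)>=1
  process G: level=0
    G->B: in-degree(B)=2, level(B)>=1
    G->C: in-degree(C)=0, level(C)=1, enqueue
    G->D: in-degree(D)=0, level(D)=1, enqueue
  process A: level=1
    A->E: in-degree(E)=3, level(E)>=2
  process C: level=1
    C->B: in-degree(B)=1, level(B)>=2
    C->E: in-degree(E)=2, level(E)>=2
  process D: level=1
    D->B: in-degree(B)=0, level(B)=2, enqueue
    D->E: in-degree(E)=1, level(E)>=2
  process B: level=2
    B->E: in-degree(E)=0, level(E)=3, enqueue
  process E: level=3
All levels: A:1, B:2, C:1, D:1, E:3, F:0, G:0
max level = 3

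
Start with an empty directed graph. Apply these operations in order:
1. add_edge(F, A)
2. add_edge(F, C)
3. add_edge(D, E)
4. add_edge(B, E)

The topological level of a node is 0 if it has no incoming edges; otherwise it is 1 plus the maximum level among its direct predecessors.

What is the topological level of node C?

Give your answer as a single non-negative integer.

Op 1: add_edge(F, A). Edges now: 1
Op 2: add_edge(F, C). Edges now: 2
Op 3: add_edge(D, E). Edges now: 3
Op 4: add_edge(B, E). Edges now: 4
Compute levels (Kahn BFS):
  sources (in-degree 0): B, D, F
  process B: level=0
    B->E: in-degree(E)=1, level(E)>=1
  process D: level=0
    D->E: in-degree(E)=0, level(E)=1, enqueue
  process F: level=0
    F->A: in-degree(A)=0, level(A)=1, enqueue
    F->C: in-degree(C)=0, level(C)=1, enqueue
  process E: level=1
  process A: level=1
  process C: level=1
All levels: A:1, B:0, C:1, D:0, E:1, F:0
level(C) = 1

Answer: 1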